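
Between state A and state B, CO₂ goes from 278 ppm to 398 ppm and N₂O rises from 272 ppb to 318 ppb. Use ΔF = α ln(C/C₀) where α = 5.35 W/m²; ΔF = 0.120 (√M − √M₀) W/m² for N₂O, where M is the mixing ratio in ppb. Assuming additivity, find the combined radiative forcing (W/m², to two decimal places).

CO₂: 5.35 × ln(398/278) = 5.35 × ln(1.43165) = 5.35 × 0.35883 = 1.9197 W/m².
N₂O: 0.120 × (√318 − √272) = 0.120 × (17.8326 − 16.4924) = 0.120 × 1.3402 = 0.1608 W/m².
Total ΔF = 1.9197 + 0.1608 = 2.0805 W/m².

ΔF = 2.08 W/m²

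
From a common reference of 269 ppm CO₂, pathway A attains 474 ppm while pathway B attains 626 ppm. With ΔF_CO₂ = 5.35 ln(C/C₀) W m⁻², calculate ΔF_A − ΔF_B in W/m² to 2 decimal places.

ΔF_A = 5.35 ln(474/269) = 5.35 × 0.56650 = 3.0308 W/m².
ΔF_B = 5.35 ln(626/269) = 5.35 × 0.84464 = 4.5188 W/m².
Difference: 3.0308 − 4.5188 = -1.4880 W/m².
(Equivalently, ΔF_A − ΔF_B = 5.35 ln(474/626) = 5.35 × -0.27814 = -1.4880 W/m².)

ΔF_A − ΔF_B = -1.49 W/m²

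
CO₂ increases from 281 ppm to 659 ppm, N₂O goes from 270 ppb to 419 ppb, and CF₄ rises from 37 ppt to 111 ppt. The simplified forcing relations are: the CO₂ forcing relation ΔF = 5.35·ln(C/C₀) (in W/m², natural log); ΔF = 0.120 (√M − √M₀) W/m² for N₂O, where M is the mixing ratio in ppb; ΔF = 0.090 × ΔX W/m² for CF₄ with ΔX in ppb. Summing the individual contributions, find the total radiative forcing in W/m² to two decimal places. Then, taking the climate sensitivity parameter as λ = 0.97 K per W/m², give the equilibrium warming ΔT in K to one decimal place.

CO₂: 5.35 × ln(659/281) = 5.35 × ln(2.34520) = 5.35 × 0.85237 = 4.5602 W/m².
N₂O: 0.120 × (√419 − √270) = 0.120 × (20.4695 − 16.4317) = 0.120 × 4.0378 = 0.4845 W/m².
CF₄: Δ = 111 − 37 = 74 ppt = 0.074 ppb; ΔF = 0.090 × 0.074 = 0.0067 W/m².
Total ΔF = 4.5602 + 0.4845 + 0.0067 = 5.0514 W/m².
ΔT = λ ΔF = 0.97 × 5.05 = 4.8985 K.

ΔF = 5.05 W/m²; ΔT = 4.9 K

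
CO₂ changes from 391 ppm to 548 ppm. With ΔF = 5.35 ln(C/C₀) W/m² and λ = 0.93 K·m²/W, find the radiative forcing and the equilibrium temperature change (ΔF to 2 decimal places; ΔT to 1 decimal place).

ΔF = 1.81 W/m²; ΔT = 1.7 K

CO₂: 5.35 × ln(548/391) = 5.35 × ln(1.40153) = 5.35 × 0.33756 = 1.8059 W/m².
ΔT = λ ΔF = 0.93 × 1.81 = 1.6833 K.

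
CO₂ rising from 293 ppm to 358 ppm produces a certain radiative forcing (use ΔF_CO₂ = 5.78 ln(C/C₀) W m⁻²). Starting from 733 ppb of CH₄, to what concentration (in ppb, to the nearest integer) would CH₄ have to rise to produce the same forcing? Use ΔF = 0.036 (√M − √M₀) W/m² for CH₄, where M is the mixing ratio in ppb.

M ≈ 3510 ppb

CO₂ forcing: 5.78 × ln(358/293) = 5.78 × 0.200360 = 1.15808 W/m².
Set 0.036(√M − √733) = 1.15808: √M = 1.15808/0.036 + √733 = 32.1689 + 27.0740 = 59.2429.
M = (59.2429)² = 3509.72 ppb.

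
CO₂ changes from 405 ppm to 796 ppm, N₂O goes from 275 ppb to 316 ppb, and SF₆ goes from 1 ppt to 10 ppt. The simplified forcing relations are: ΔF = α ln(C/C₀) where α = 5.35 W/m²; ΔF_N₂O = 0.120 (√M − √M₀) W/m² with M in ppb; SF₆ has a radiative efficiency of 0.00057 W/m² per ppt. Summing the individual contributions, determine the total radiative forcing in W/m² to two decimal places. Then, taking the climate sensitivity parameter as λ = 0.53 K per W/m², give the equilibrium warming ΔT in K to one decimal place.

CO₂: 5.35 × ln(796/405) = 5.35 × ln(1.96543) = 5.35 × 0.67571 = 3.6150 W/m².
N₂O: 0.120 × (√316 − √275) = 0.120 × (17.7764 − 16.5831) = 0.120 × 1.1933 = 0.1432 W/m².
SF₆: ΔF = 0.00057 × (10 − 1) = 0.00057 × 9 = 0.0051 W/m².
Total ΔF = 3.6150 + 0.1432 + 0.0051 = 3.7633 W/m².
ΔT = λ ΔF = 0.53 × 3.76 = 1.9928 K.

ΔF = 3.76 W/m²; ΔT = 2.0 K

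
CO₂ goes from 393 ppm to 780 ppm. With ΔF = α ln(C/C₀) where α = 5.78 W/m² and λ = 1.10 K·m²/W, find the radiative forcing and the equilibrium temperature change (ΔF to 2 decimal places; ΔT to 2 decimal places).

ΔF = 3.96 W/m²; ΔT = 4.36 K

CO₂: 5.78 × ln(780/393) = 5.78 × ln(1.98473) = 5.78 × 0.68548 = 3.9621 W/m².
ΔT = λ ΔF = 1.10 × 3.96 = 4.3560 K.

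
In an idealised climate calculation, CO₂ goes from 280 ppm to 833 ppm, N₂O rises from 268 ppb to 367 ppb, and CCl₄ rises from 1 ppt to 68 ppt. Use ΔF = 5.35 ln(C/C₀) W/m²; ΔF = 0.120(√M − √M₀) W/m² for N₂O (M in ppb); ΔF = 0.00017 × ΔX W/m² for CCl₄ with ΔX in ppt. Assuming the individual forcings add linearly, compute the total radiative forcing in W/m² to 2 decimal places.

CO₂: 5.35 × ln(833/280) = 5.35 × ln(2.97500) = 5.35 × 1.09024 = 5.8328 W/m².
N₂O: 0.120 × (√367 − √268) = 0.120 × (19.1572 − 16.3707) = 0.120 × 2.7865 = 0.3344 W/m².
CCl₄: ΔF = 0.00017 × (68 − 1) = 0.00017 × 67 = 0.0114 W/m².
Total ΔF = 5.8328 + 0.3344 + 0.0114 = 6.1786 W/m².

ΔF = 6.18 W/m²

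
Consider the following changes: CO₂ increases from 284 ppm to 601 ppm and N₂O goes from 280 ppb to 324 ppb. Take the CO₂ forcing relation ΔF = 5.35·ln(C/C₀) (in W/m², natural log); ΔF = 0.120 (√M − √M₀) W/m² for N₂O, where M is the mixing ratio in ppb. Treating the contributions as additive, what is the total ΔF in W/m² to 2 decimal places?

ΔF = 4.16 W/m²

CO₂: 5.35 × ln(601/284) = 5.35 × ln(2.11620) = 5.35 × 0.74962 = 4.0105 W/m².
N₂O: 0.120 × (√324 − √280) = 0.120 × (18.0000 − 16.7332) = 0.120 × 1.2668 = 0.1520 W/m².
Total ΔF = 4.0105 + 0.1520 = 4.1625 W/m².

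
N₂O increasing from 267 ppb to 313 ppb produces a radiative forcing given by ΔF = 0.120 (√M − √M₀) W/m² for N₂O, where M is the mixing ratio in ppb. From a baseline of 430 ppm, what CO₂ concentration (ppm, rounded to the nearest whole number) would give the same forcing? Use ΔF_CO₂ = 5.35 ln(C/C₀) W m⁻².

C ≈ 443 ppm

N₂O forcing: 0.120 × (√313 − √267) = 0.120 × (17.6918 − 16.3401) = 0.120 × 1.3517 = 0.16220 W/m².
Set 5.35 ln(C/430) = 0.16220: ln(C/430) = 0.16220/5.35 = 0.03032, so C = 430 × e^0.03032 = 430 × 1.03078 = 443.24 ppm.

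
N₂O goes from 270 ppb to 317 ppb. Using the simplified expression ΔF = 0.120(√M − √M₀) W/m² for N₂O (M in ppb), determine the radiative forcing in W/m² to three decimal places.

ΔF = 0.165 W/m²

N₂O: 0.120 × (√317 − √270) = 0.120 × (17.8045 − 16.4317) = 0.120 × 1.3728 = 0.1647 W/m².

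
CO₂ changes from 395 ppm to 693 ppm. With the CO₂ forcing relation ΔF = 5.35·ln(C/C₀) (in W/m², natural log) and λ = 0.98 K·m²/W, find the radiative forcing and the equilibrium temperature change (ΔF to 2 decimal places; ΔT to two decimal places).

CO₂: 5.35 × ln(693/395) = 5.35 × ln(1.75443) = 5.35 × 0.56214 = 3.0074 W/m².
ΔT = λ ΔF = 0.98 × 3.01 = 2.9498 K.

ΔF = 3.01 W/m²; ΔT = 2.95 K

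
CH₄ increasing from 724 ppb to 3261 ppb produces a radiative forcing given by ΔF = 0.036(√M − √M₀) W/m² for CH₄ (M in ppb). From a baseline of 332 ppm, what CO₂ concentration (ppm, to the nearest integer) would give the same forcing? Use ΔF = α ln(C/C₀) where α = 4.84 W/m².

C ≈ 416 ppm

CH₄ forcing: 0.036 × (√3261 − √724) = 0.036 × (57.1052 − 26.9072) = 0.036 × 30.1980 = 1.08713 W/m².
Set 4.84 ln(C/332) = 1.08713: ln(C/332) = 1.08713/4.84 = 0.22461, so C = 332 × e^0.22461 = 332 × 1.25183 = 415.61 ppm.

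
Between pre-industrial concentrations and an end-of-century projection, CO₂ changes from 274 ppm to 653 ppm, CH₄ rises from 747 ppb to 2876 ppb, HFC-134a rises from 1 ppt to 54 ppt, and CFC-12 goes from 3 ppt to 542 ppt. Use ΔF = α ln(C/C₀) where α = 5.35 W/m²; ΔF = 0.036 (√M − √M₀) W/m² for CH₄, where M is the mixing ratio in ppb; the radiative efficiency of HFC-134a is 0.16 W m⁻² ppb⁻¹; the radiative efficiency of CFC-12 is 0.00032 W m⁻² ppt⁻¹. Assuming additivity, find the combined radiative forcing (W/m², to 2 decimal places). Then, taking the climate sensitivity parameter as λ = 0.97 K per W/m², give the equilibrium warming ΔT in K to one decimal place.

ΔF = 5.77 W/m²; ΔT = 5.6 K

CO₂: 5.35 × ln(653/274) = 5.35 × ln(2.38321) = 5.35 × 0.86845 = 4.6462 W/m².
CH₄: 0.036 × (√2876 − √747) = 0.036 × (53.6284 − 27.3313) = 0.036 × 26.2971 = 0.9467 W/m².
HFC-134a: Δ = 54 − 1 = 53 ppt = 0.053 ppb; ΔF = 0.16 × 0.053 = 0.0085 W/m².
CFC-12: ΔF = 0.00032 × (542 − 3) = 0.00032 × 539 = 0.1725 W/m².
Total ΔF = 4.6462 + 0.9467 + 0.0085 + 0.1725 = 5.7739 W/m².
ΔT = λ ΔF = 0.97 × 5.77 = 5.5969 K.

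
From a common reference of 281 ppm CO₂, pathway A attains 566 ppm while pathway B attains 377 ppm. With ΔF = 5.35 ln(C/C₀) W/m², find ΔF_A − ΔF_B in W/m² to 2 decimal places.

ΔF_A = 5.35 ln(566/281) = 5.35 × 0.70024 = 3.7463 W/m².
ΔF_B = 5.35 ln(377/281) = 5.35 × 0.29389 = 1.5723 W/m².
Difference: 3.7463 − 1.5723 = 2.1740 W/m².

ΔF_A − ΔF_B = 2.17 W/m²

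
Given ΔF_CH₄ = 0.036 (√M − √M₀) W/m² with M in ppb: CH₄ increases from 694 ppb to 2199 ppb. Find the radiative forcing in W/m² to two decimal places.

CH₄: 0.036 × (√2199 − √694) = 0.036 × (46.8935 − 26.3439) = 0.036 × 20.5496 = 0.7398 W/m².

ΔF = 0.74 W/m²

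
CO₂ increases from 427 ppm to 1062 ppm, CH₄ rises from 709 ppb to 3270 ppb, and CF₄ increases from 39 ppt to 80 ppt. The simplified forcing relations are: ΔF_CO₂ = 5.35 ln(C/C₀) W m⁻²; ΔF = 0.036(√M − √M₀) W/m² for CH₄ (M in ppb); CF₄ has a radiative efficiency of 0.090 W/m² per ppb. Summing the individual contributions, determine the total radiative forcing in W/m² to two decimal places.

ΔF = 5.98 W/m²

CO₂: 5.35 × ln(1062/427) = 5.35 × ln(2.48712) = 5.35 × 0.91113 = 4.8745 W/m².
CH₄: 0.036 × (√3270 − √709) = 0.036 × (57.1839 − 26.6271) = 0.036 × 30.5568 = 1.1000 W/m².
CF₄: Δ = 80 − 39 = 41 ppt = 0.041 ppb; ΔF = 0.090 × 0.041 = 0.0037 W/m².
Total ΔF = 4.8745 + 1.1000 + 0.0037 = 5.9782 W/m².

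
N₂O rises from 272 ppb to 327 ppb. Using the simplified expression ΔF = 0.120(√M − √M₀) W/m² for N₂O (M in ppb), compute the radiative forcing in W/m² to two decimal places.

ΔF = 0.19 W/m²

N₂O: 0.120 × (√327 − √272) = 0.120 × (18.0831 − 16.4924) = 0.120 × 1.5907 = 0.1909 W/m².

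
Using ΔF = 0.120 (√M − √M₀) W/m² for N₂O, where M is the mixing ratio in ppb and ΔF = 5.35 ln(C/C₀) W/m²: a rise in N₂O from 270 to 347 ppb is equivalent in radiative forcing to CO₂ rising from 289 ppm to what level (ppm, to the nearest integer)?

C ≈ 304 ppm

N₂O forcing: 0.120 × (√347 − √270) = 0.120 × (18.6279 − 16.4317) = 0.120 × 2.1962 = 0.26354 W/m².
Set 5.35 ln(C/289) = 0.26354: ln(C/289) = 0.26354/5.35 = 0.04926, so C = 289 × e^0.04926 = 289 × 1.05049 = 303.59 ppm.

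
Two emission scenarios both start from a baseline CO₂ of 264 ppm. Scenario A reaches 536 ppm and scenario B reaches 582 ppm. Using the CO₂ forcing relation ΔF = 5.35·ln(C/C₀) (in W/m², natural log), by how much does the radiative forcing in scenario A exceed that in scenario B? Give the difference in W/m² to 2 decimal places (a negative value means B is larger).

ΔF_A = 5.35 ln(536/264) = 5.35 × 0.70819 = 3.7888 W/m².
ΔF_B = 5.35 ln(582/264) = 5.35 × 0.79052 = 4.2293 W/m².
Difference: 3.7888 − 4.2293 = -0.4405 W/m².
(Equivalently, ΔF_A − ΔF_B = 5.35 ln(536/582) = 5.35 × -0.08234 = -0.4405 W/m².)

ΔF_A − ΔF_B = -0.44 W/m²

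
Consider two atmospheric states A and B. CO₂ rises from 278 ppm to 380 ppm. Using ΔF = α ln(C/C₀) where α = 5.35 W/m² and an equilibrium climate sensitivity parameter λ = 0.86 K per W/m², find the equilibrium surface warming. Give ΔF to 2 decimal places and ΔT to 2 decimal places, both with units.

ΔF = 1.67 W/m²; ΔT = 1.44 K

CO₂: 5.35 × ln(380/278) = 5.35 × ln(1.36691) = 5.35 × 0.31255 = 1.6721 W/m².
ΔT = λ ΔF = 0.86 × 1.67 = 1.4362 K.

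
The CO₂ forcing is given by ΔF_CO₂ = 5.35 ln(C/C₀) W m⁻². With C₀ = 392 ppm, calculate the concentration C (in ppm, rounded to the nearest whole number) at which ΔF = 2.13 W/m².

C ≈ 584 ppm

Set 5.35 ln(C/392) = 2.13, so ln(C/392) = 2.13/5.35 = 0.39813.
Then C/392 = e^0.39813 = 1.48904, giving C = 392 × 1.48904 = 583.70 ppm.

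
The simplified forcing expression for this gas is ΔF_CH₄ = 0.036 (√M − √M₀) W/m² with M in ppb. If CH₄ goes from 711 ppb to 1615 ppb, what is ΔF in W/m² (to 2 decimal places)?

ΔF = 0.49 W/m²

CH₄: 0.036 × (√1615 − √711) = 0.036 × (40.1871 − 26.6646) = 0.036 × 13.5225 = 0.4868 W/m².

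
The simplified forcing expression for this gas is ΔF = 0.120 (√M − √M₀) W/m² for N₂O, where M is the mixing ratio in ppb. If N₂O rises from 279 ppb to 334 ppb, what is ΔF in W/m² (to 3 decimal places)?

ΔF = 0.189 W/m²

N₂O: 0.120 × (√334 − √279) = 0.120 × (18.2757 − 16.7033) = 0.120 × 1.5724 = 0.1887 W/m².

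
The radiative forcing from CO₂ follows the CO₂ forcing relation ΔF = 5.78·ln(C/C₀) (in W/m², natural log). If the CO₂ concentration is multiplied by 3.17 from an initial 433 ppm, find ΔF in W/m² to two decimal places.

ΔF = 5.78 × ln(3.17) = 5.78 × 1.15373 = 6.6686 W/m².

ΔF = 6.67 W/m²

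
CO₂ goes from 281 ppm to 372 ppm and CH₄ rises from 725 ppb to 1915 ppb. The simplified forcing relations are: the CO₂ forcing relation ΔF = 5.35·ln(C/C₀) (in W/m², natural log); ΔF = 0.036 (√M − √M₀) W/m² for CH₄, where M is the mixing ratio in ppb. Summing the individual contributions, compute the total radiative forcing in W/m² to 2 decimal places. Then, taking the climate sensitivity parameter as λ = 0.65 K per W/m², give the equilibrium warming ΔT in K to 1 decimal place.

CO₂: 5.35 × ln(372/281) = 5.35 × ln(1.32384) = 5.35 × 0.28054 = 1.5009 W/m².
CH₄: 0.036 × (√1915 − √725) = 0.036 × (43.7607 − 26.9258) = 0.036 × 16.8349 = 0.6061 W/m².
Total ΔF = 1.5009 + 0.6061 = 2.1070 W/m².
ΔT = λ ΔF = 0.65 × 2.11 = 1.3715 K.

ΔF = 2.11 W/m²; ΔT = 1.4 K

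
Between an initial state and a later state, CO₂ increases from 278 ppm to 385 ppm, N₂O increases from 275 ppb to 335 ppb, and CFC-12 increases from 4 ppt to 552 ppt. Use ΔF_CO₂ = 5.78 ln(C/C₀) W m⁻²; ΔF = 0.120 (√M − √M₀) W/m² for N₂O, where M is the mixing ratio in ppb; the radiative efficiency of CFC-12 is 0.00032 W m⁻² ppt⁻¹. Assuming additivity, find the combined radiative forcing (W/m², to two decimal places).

CO₂: 5.78 × ln(385/278) = 5.78 × ln(1.38489) = 5.78 × 0.32562 = 1.8821 W/m².
N₂O: 0.120 × (√335 − √275) = 0.120 × (18.3030 − 16.5831) = 0.120 × 1.7199 = 0.2064 W/m².
CFC-12: ΔF = 0.00032 × (552 − 4) = 0.00032 × 548 = 0.1754 W/m².
Total ΔF = 1.8821 + 0.2064 + 0.1754 = 2.2639 W/m².

ΔF = 2.26 W/m²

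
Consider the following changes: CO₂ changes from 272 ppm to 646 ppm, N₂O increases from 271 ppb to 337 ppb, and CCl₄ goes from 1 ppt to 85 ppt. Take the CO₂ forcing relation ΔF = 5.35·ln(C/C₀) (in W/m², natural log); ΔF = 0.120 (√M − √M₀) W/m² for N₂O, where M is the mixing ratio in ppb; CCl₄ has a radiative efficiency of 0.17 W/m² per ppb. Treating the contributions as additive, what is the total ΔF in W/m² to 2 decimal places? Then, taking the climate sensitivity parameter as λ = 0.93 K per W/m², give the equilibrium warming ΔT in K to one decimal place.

CO₂: 5.35 × ln(646/272) = 5.35 × ln(2.37500) = 5.35 × 0.86500 = 4.6278 W/m².
N₂O: 0.120 × (√337 − √271) = 0.120 × (18.3576 − 16.4621) = 0.120 × 1.8955 = 0.2275 W/m².
CCl₄: Δ = 85 − 1 = 84 ppt = 0.084 ppb; ΔF = 0.17 × 0.084 = 0.0143 W/m².
Total ΔF = 4.6278 + 0.2275 + 0.0143 = 4.8696 W/m².
ΔT = λ ΔF = 0.93 × 4.87 = 4.5291 K.

ΔF = 4.87 W/m²; ΔT = 4.5 K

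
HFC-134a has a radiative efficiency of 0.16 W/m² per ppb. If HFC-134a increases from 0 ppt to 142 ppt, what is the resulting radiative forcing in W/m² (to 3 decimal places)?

ΔF = 0.023 W/m²

HFC-134a: Δ = 142 − 0 = 142 ppt = 0.142 ppb; ΔF = 0.16 × 0.142 = 0.0227 W/m².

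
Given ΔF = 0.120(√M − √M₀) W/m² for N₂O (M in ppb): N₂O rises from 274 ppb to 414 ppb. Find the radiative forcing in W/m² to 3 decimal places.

ΔF = 0.455 W/m²

N₂O: 0.120 × (√414 − √274) = 0.120 × (20.3470 − 16.5529) = 0.120 × 3.7941 = 0.4553 W/m².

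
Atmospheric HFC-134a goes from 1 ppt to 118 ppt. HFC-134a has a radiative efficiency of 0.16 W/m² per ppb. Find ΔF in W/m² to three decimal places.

ΔF = 0.019 W/m²

HFC-134a: Δ = 118 − 1 = 117 ppt = 0.117 ppb; ΔF = 0.16 × 0.117 = 0.0187 W/m².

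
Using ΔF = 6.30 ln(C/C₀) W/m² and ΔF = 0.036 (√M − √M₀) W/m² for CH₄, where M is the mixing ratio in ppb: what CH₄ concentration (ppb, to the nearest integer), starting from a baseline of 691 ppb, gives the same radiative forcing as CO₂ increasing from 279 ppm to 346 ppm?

CO₂ forcing: 6.30 × ln(346/279) = 6.30 × 0.215227 = 1.35593 W/m².
Set 0.036(√M − √691) = 1.35593: √M = 1.35593/0.036 + √691 = 37.6647 + 26.2869 = 63.9516.
M = (63.9516)² = 4089.81 ppb.

M ≈ 4090 ppb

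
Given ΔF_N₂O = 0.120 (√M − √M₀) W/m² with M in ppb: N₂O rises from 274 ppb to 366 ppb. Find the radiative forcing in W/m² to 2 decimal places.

ΔF = 0.31 W/m²

N₂O: 0.120 × (√366 − √274) = 0.120 × (19.1311 − 16.5529) = 0.120 × 2.5782 = 0.3094 W/m².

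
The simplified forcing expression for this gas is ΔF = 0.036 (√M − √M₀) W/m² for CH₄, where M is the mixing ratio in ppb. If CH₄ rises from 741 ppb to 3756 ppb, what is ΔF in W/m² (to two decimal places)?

ΔF = 1.23 W/m²

CH₄: 0.036 × (√3756 − √741) = 0.036 × (61.2862 − 27.2213) = 0.036 × 34.0649 = 1.2263 W/m².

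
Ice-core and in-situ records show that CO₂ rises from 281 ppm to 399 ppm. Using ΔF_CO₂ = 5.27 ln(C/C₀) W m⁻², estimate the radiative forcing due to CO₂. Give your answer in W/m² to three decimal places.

CO₂ absorption bands are partially saturated, so forcing scales with the logarithm of the concentration ratio.
CO₂: 5.27 × ln(399/281) = 5.27 × ln(1.41993) = 5.27 × 0.35061 = 1.8477 W/m².

ΔF = 1.848 W/m²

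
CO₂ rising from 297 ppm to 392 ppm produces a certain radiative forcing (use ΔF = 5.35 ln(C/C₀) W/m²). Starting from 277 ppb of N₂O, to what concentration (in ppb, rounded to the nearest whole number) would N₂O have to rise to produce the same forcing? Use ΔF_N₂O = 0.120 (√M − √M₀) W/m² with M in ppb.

CO₂ forcing: 5.35 × ln(392/297) = 5.35 × 0.277530 = 1.48479 W/m².
Set 0.120(√M − √277) = 1.48479: √M = 1.48479/0.120 + √277 = 12.3733 + 16.6433 = 29.0166.
M = (29.0166)² = 841.96 ppb.

M ≈ 842 ppb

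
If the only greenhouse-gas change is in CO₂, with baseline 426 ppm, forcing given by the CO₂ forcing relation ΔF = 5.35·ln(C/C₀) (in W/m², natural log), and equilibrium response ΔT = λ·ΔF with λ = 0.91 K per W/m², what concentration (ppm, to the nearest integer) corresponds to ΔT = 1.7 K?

C ≈ 604 ppm

Required forcing: ΔF = ΔT/λ = 1.7/0.91 = 1.8681 W/m².
Then ln(C/426) = ΔF/5.35 = 1.8681/5.35 = 0.34918.
So C = 426 × e^0.34918 = 426 × 1.41790 = 604.03 ppm.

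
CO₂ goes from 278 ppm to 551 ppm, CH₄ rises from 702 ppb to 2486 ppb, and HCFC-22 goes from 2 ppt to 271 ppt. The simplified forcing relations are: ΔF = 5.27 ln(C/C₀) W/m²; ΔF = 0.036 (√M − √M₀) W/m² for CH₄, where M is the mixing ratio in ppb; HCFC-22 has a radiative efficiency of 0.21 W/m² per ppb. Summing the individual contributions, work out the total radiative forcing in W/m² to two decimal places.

CO₂: 5.27 × ln(551/278) = 5.27 × ln(1.98201) = 5.27 × 0.68411 = 3.6053 W/m².
CH₄: 0.036 × (√2486 − √702) = 0.036 × (49.8598 − 26.4953) = 0.036 × 23.3645 = 0.8411 W/m².
HCFC-22: Δ = 271 − 2 = 269 ppt = 0.269 ppb; ΔF = 0.21 × 0.269 = 0.0565 W/m².
Total ΔF = 3.6053 + 0.8411 + 0.0565 = 4.5029 W/m².

ΔF = 4.50 W/m²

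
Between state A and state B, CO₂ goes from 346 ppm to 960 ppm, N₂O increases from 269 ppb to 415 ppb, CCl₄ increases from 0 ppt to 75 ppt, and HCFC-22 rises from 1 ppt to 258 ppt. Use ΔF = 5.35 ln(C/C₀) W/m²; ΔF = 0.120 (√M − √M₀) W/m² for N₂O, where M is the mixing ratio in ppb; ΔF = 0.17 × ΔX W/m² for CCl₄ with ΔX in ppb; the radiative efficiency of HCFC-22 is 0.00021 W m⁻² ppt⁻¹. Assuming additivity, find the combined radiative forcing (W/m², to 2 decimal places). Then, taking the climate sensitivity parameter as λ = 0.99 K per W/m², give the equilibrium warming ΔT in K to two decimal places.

CO₂: 5.35 × ln(960/346) = 5.35 × ln(2.77457) = 5.35 × 1.02050 = 5.4597 W/m².
N₂O: 0.120 × (√415 − √269) = 0.120 × (20.3715 − 16.4012) = 0.120 × 3.9703 = 0.4764 W/m².
CCl₄: Δ = 75 − 0 = 75 ppt = 0.075 ppb; ΔF = 0.17 × 0.075 = 0.0128 W/m².
HCFC-22: ΔF = 0.00021 × (258 − 1) = 0.00021 × 257 = 0.0540 W/m².
Total ΔF = 5.4597 + 0.4764 + 0.0128 + 0.0540 = 6.0029 W/m².
ΔT = λ ΔF = 0.99 × 6.00 = 5.9400 K.

ΔF = 6.00 W/m²; ΔT = 5.94 K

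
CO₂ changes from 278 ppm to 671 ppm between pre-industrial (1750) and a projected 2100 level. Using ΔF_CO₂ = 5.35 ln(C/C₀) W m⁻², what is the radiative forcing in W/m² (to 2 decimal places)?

ΔF = 4.71 W/m²

CO₂: 5.35 × ln(671/278) = 5.35 × ln(2.41367) = 5.35 × 0.88115 = 4.7142 W/m².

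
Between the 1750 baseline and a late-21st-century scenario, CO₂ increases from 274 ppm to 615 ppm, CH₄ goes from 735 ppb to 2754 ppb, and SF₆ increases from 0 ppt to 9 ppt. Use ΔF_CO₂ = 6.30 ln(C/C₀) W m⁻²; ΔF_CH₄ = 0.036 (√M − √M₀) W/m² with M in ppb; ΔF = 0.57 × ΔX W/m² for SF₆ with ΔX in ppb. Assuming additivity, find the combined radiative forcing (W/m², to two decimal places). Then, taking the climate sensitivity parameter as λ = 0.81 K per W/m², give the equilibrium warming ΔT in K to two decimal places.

CO₂: 6.30 × ln(615/274) = 6.30 × ln(2.24453) = 6.30 × 0.80850 = 5.0936 W/m².
CH₄: 0.036 × (√2754 − √735) = 0.036 × (52.4786 − 27.1109) = 0.036 × 25.3677 = 0.9132 W/m².
SF₆: Δ = 9 − 0 = 9 ppt = 0.009 ppb; ΔF = 0.57 × 0.009 = 0.0051 W/m².
Total ΔF = 5.0936 + 0.9132 + 0.0051 = 6.0119 W/m².
ΔT = λ ΔF = 0.81 × 6.01 = 4.8681 K.

ΔF = 6.01 W/m²; ΔT = 4.87 K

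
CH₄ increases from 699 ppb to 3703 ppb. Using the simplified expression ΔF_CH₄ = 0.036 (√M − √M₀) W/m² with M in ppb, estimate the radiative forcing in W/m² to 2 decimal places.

ΔF = 1.24 W/m²

CH₄: 0.036 × (√3703 − √699) = 0.036 × (60.8523 − 26.4386) = 0.036 × 34.4137 = 1.2389 W/m².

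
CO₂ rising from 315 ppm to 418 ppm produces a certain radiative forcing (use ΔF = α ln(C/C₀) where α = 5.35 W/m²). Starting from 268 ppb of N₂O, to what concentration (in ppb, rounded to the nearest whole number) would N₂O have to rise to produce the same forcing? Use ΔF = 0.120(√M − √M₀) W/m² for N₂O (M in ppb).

M ≈ 840 ppb

CO₂ forcing: 5.35 × ln(418/315) = 5.35 × 0.282909 = 1.51356 W/m².
Set 0.120(√M − √268) = 1.51356: √M = 1.51356/0.120 + √268 = 12.6130 + 16.3707 = 28.9837.
M = (28.9837)² = 840.05 ppb.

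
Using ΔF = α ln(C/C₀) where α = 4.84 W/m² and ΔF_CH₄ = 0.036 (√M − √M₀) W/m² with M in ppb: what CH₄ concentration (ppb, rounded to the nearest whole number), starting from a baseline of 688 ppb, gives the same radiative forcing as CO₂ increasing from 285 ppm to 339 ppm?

M ≈ 2456 ppb

CO₂ forcing: 4.84 × ln(339/285) = 4.84 × 0.173511 = 0.83979 W/m².
Set 0.036(√M − √688) = 0.83979: √M = 0.83979/0.036 + √688 = 23.3275 + 26.2298 = 49.5573.
M = (49.5573)² = 2455.93 ppb.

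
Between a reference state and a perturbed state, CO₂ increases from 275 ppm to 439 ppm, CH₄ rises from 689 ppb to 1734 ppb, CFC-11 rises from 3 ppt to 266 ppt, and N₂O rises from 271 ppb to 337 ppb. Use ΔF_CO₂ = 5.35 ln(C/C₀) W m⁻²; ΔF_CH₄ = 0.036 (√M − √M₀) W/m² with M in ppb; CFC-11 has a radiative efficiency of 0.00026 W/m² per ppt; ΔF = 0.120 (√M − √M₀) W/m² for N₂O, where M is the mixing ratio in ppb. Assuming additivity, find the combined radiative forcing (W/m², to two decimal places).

ΔF = 3.35 W/m²

CO₂: 5.35 × ln(439/275) = 5.35 × ln(1.59636) = 5.35 × 0.46773 = 2.5024 W/m².
CH₄: 0.036 × (√1734 − √689) = 0.036 × (41.6413 − 26.2488) = 0.036 × 15.3925 = 0.5541 W/m².
CFC-11: ΔF = 0.00026 × (266 − 3) = 0.00026 × 263 = 0.0684 W/m².
N₂O: 0.120 × (√337 − √271) = 0.120 × (18.3576 − 16.4621) = 0.120 × 1.8955 = 0.2275 W/m².
Total ΔF = 2.5024 + 0.5541 + 0.0684 + 0.2275 = 3.3524 W/m².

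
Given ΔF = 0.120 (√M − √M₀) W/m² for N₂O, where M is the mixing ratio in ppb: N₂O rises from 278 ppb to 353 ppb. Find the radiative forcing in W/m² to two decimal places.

N₂O: 0.120 × (√353 − √278) = 0.120 × (18.7883 − 16.6733) = 0.120 × 2.1150 = 0.2538 W/m².

ΔF = 0.25 W/m²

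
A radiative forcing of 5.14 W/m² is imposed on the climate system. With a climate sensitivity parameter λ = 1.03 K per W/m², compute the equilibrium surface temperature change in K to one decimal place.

ΔT = λ ΔF = 1.03 × 5.14 = 5.2942 K.

ΔT = 5.3 K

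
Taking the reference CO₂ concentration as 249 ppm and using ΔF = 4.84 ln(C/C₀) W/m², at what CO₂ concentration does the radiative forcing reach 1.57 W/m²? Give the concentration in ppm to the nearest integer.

C ≈ 344 ppm

Set 4.84 ln(C/249) = 1.57, so ln(C/249) = 1.57/4.84 = 0.32438.
Then C/249 = e^0.32438 = 1.38317, giving C = 249 × 1.38317 = 344.41 ppm.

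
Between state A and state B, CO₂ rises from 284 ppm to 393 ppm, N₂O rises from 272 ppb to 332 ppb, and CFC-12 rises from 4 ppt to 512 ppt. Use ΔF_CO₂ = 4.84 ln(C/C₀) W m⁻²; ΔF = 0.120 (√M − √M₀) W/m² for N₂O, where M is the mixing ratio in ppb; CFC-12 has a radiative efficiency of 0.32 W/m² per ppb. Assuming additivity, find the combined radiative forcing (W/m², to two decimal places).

CO₂: 4.84 × ln(393/284) = 4.84 × ln(1.38380) = 4.84 × 0.32483 = 1.5722 W/m².
N₂O: 0.120 × (√332 − √272) = 0.120 × (18.2209 − 16.4924) = 0.120 × 1.7285 = 0.2074 W/m².
CFC-12: Δ = 512 − 4 = 508 ppt = 0.508 ppb; ΔF = 0.32 × 0.508 = 0.1626 W/m².
Total ΔF = 1.5722 + 0.2074 + 0.1626 = 1.9422 W/m².

ΔF = 1.94 W/m²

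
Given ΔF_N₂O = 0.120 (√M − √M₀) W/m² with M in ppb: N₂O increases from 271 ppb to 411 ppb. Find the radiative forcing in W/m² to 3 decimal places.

N₂O: 0.120 × (√411 − √271) = 0.120 × (20.2731 − 16.4621) = 0.120 × 3.8110 = 0.4573 W/m².

ΔF = 0.457 W/m²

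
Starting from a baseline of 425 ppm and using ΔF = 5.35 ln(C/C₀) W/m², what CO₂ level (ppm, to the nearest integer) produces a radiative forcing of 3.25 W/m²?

C ≈ 780 ppm

Set 5.35 ln(C/425) = 3.25, so ln(C/425) = 3.25/5.35 = 0.60748.
Then C/425 = e^0.60748 = 1.83580, giving C = 425 × 1.83580 = 780.22 ppm.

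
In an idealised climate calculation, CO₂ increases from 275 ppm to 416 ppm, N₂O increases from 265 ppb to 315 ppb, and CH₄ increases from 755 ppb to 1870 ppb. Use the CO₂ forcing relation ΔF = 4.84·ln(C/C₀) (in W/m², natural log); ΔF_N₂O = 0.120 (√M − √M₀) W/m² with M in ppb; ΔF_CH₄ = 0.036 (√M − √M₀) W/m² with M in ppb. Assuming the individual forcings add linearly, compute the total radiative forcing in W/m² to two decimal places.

ΔF = 2.75 W/m²

CO₂: 4.84 × ln(416/275) = 4.84 × ln(1.51273) = 4.84 × 0.41392 = 2.0034 W/m².
N₂O: 0.120 × (√315 − √265) = 0.120 × (17.7482 − 16.2788) = 0.120 × 1.4694 = 0.1763 W/m².
CH₄: 0.036 × (√1870 − √755) = 0.036 × (43.2435 − 27.4773) = 0.036 × 15.7662 = 0.5676 W/m².
Total ΔF = 2.0034 + 0.1763 + 0.5676 = 2.7473 W/m².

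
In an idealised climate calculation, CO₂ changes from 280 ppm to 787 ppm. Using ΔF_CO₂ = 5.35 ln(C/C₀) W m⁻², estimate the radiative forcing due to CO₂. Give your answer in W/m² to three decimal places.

CO₂ absorption bands are partially saturated, so forcing scales with the logarithm of the concentration ratio.
CO₂: 5.35 × ln(787/280) = 5.35 × ln(2.81071) = 5.35 × 1.03344 = 5.5289 W/m².

ΔF = 5.529 W/m²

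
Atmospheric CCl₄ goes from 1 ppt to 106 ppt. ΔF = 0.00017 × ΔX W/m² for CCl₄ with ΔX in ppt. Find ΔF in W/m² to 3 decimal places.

CCl₄: ΔF = 0.00017 × (106 − 1) = 0.00017 × 105 = 0.0179 W/m².

ΔF = 0.018 W/m²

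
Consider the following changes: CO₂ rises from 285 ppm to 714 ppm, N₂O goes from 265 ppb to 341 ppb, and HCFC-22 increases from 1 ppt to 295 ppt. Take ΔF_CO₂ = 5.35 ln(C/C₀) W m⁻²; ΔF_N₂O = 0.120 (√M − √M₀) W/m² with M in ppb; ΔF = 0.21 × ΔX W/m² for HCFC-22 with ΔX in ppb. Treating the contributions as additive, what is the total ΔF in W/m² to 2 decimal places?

CO₂: 5.35 × ln(714/285) = 5.35 × ln(2.50526) = 5.35 × 0.91839 = 4.9134 W/m².
N₂O: 0.120 × (√341 − √265) = 0.120 × (18.4662 − 16.2788) = 0.120 × 2.1874 = 0.2625 W/m².
HCFC-22: Δ = 295 − 1 = 294 ppt = 0.294 ppb; ΔF = 0.21 × 0.294 = 0.0617 W/m².
Total ΔF = 4.9134 + 0.2625 + 0.0617 = 5.2376 W/m².

ΔF = 5.24 W/m²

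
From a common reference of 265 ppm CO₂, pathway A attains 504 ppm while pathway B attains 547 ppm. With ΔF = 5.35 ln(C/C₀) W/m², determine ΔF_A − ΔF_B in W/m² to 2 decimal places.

ΔF_A − ΔF_B = -0.44 W/m²

ΔF_A = 5.35 ln(504/265) = 5.35 × 0.64285 = 3.4392 W/m².
ΔF_B = 5.35 ln(547/265) = 5.35 × 0.72472 = 3.8773 W/m².
Difference: 3.4392 − 3.8773 = -0.4381 W/m².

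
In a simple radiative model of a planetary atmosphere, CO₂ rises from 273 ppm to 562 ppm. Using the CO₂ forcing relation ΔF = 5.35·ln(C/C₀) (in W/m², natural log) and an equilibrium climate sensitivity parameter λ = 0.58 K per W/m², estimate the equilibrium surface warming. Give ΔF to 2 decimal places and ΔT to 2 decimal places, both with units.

CO₂: 5.35 × ln(562/273) = 5.35 × ln(2.05861) = 5.35 × 0.72203 = 3.8629 W/m².
ΔT = λ ΔF = 0.58 × 3.86 = 2.2388 K.

ΔF = 3.86 W/m²; ΔT = 2.24 K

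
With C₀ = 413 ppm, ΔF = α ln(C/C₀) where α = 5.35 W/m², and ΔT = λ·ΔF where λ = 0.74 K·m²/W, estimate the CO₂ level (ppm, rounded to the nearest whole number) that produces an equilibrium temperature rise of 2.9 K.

Required forcing: ΔF = ΔT/λ = 2.9/0.74 = 3.9189 W/m².
Then ln(C/413) = ΔF/5.35 = 3.9189/5.35 = 0.73250.
So C = 413 × e^0.73250 = 413 × 2.08027 = 859.15 ppm.

C ≈ 859 ppm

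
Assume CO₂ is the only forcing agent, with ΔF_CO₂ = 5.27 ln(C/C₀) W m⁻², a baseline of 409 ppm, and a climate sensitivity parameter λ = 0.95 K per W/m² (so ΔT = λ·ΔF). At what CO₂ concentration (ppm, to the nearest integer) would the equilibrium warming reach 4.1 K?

C ≈ 928 ppm

Required forcing: ΔF = ΔT/λ = 4.1/0.95 = 4.3158 W/m².
Then ln(C/409) = ΔF/5.27 = 4.3158/5.27 = 0.81894.
So C = 409 × e^0.81894 = 409 × 2.26809 = 927.65 ppm.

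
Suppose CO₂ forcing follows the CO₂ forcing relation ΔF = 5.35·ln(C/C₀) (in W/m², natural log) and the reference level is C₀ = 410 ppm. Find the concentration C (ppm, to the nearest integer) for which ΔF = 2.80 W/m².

Set 5.35 ln(C/410) = 2.80, so ln(C/410) = 2.80/5.35 = 0.52336.
Then C/410 = e^0.52336 = 1.68769, giving C = 410 × 1.68769 = 691.95 ppm.

C ≈ 692 ppm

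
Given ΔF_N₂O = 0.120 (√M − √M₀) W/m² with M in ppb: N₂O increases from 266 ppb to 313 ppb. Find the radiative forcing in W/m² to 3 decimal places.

ΔF = 0.166 W/m²

N₂O: 0.120 × (√313 − √266) = 0.120 × (17.6918 − 16.3095) = 0.120 × 1.3823 = 0.1659 W/m².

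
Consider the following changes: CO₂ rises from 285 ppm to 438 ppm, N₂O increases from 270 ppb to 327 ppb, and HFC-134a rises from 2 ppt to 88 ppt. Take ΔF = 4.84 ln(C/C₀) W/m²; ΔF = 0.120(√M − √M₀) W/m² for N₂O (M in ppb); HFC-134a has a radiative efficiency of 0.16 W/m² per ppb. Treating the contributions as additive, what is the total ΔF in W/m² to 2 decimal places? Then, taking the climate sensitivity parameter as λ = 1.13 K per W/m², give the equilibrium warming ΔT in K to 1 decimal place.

CO₂: 4.84 × ln(438/285) = 4.84 × ln(1.53684) = 4.84 × 0.42973 = 2.0799 W/m².
N₂O: 0.120 × (√327 − √270) = 0.120 × (18.0831 − 16.4317) = 0.120 × 1.6514 = 0.1982 W/m².
HFC-134a: Δ = 88 − 2 = 86 ppt = 0.086 ppb; ΔF = 0.16 × 0.086 = 0.0138 W/m².
Total ΔF = 2.0799 + 0.1982 + 0.0138 = 2.2919 W/m².
ΔT = λ ΔF = 1.13 × 2.29 = 2.5877 K.

ΔF = 2.29 W/m²; ΔT = 2.6 K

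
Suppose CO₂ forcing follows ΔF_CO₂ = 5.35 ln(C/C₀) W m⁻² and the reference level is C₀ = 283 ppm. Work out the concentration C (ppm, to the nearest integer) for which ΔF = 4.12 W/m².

C ≈ 611 ppm

Set 5.35 ln(C/283) = 4.12, so ln(C/283) = 4.12/5.35 = 0.77009.
Then C/283 = e^0.77009 = 2.15996, giving C = 283 × 2.15996 = 611.27 ppm.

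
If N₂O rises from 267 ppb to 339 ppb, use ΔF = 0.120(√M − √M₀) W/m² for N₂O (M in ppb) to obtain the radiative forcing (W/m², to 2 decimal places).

ΔF = 0.25 W/m²

N₂O: 0.120 × (√339 − √267) = 0.120 × (18.4120 − 16.3401) = 0.120 × 2.0719 = 0.2486 W/m².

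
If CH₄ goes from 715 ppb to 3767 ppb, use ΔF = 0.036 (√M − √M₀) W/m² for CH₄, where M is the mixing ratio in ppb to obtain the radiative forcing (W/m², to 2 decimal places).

CH₄: 0.036 × (√3767 − √715) = 0.036 × (61.3759 − 26.7395) = 0.036 × 34.6364 = 1.2469 W/m².

ΔF = 1.25 W/m²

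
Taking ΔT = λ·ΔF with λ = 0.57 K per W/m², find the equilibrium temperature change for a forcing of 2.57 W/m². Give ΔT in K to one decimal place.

ΔT = 1.5 K

ΔT = λ ΔF = 0.57 × 2.57 = 1.4649 K.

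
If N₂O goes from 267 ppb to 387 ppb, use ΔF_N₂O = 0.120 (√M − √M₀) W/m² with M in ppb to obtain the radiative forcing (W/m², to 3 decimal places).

N₂O: 0.120 × (√387 − √267) = 0.120 × (19.6723 − 16.3401) = 0.120 × 3.3322 = 0.3999 W/m².

ΔF = 0.400 W/m²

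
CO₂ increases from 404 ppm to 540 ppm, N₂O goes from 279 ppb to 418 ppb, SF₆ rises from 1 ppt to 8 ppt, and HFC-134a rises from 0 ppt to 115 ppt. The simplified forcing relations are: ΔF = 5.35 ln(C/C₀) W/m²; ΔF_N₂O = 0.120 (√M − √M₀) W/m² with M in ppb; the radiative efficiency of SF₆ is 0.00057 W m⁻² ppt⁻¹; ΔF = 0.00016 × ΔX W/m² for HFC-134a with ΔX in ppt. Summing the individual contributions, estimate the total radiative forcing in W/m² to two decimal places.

CO₂: 5.35 × ln(540/404) = 5.35 × ln(1.33663) = 5.35 × 0.29015 = 1.5523 W/m².
N₂O: 0.120 × (√418 − √279) = 0.120 × (20.4450 − 16.7033) = 0.120 × 3.7417 = 0.4490 W/m².
SF₆: ΔF = 0.00057 × (8 − 1) = 0.00057 × 7 = 0.0040 W/m².
HFC-134a: ΔF = 0.00016 × (115 − 0) = 0.00016 × 115 = 0.0184 W/m².
Total ΔF = 1.5523 + 0.4490 + 0.0040 + 0.0184 = 2.0237 W/m².

ΔF = 2.02 W/m²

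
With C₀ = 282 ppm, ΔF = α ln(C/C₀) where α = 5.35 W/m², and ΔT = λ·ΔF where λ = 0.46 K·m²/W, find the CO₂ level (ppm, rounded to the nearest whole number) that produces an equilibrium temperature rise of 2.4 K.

Required forcing: ΔF = ΔT/λ = 2.4/0.46 = 5.2174 W/m².
Then ln(C/282) = ΔF/5.35 = 5.2174/5.35 = 0.97521.
So C = 282 × e^0.97521 = 282 × 2.65172 = 747.79 ppm.

C ≈ 748 ppm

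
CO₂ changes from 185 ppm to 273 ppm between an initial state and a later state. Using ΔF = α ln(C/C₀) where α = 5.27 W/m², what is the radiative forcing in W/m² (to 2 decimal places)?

ΔF = 2.05 W/m²

CO₂: 5.27 × ln(273/185) = 5.27 × ln(1.47568) = 5.27 × 0.38912 = 2.0507 W/m².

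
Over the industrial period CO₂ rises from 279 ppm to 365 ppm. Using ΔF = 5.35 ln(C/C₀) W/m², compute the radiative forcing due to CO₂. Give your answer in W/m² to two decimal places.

CO₂: 5.35 × ln(365/279) = 5.35 × ln(1.30824) = 5.35 × 0.26868 = 1.4374 W/m².

ΔF = 1.44 W/m²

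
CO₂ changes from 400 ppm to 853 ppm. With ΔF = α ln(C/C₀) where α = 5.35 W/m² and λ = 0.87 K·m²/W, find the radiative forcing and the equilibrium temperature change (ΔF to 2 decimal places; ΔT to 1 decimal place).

CO₂: 5.35 × ln(853/400) = 5.35 × ln(2.13250) = 5.35 × 0.75730 = 4.0516 W/m².
ΔT = λ ΔF = 0.87 × 4.05 = 3.5235 K.

ΔF = 4.05 W/m²; ΔT = 3.5 K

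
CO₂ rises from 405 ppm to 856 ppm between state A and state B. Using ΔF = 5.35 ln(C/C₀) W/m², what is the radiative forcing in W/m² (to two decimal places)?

CO₂: 5.35 × ln(856/405) = 5.35 × ln(2.11358) = 5.35 × 0.74838 = 4.0038 W/m².

ΔF = 4.00 W/m²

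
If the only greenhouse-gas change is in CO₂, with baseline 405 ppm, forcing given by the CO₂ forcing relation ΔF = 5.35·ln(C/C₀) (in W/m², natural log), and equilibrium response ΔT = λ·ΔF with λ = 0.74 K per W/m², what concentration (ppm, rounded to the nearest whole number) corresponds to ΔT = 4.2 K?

Required forcing: ΔF = ΔT/λ = 4.2/0.74 = 5.6757 W/m².
Then ln(C/405) = ΔF/5.35 = 5.6757/5.35 = 1.06088.
So C = 405 × e^1.06088 = 405 × 2.88891 = 1170.01 ppm.

C ≈ 1170 ppm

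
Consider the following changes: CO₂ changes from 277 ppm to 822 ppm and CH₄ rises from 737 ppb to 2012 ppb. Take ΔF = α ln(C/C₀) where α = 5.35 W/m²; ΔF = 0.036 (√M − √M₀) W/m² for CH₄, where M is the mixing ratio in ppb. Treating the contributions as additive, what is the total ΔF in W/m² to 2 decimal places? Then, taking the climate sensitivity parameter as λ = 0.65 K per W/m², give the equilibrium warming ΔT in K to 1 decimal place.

CO₂: 5.35 × ln(822/277) = 5.35 × ln(2.96751) = 5.35 × 1.08772 = 5.8193 W/m².
CH₄: 0.036 × (√2012 − √737) = 0.036 × (44.8553 − 27.1477) = 0.036 × 17.7076 = 0.6375 W/m².
Total ΔF = 5.8193 + 0.6375 = 6.4568 W/m².
ΔT = λ ΔF = 0.65 × 6.46 = 4.1990 K.

ΔF = 6.46 W/m²; ΔT = 4.2 K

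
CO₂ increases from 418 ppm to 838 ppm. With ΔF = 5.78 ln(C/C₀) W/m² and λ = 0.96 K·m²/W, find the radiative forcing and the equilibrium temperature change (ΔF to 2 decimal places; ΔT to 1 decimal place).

ΔF = 4.02 W/m²; ΔT = 3.9 K

CO₂: 5.78 × ln(838/418) = 5.78 × ln(2.00478) = 5.78 × 0.69553 = 4.0202 W/m².
ΔT = λ ΔF = 0.96 × 4.02 = 3.8592 K.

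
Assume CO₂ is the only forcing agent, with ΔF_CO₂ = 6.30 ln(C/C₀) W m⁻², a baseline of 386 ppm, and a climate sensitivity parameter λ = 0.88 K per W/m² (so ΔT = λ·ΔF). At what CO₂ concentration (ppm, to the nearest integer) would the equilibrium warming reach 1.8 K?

Required forcing: ΔF = ΔT/λ = 1.8/0.88 = 2.0455 W/m².
Then ln(C/386) = ΔF/6.30 = 2.0455/6.30 = 0.32468.
So C = 386 × e^0.32468 = 386 × 1.38359 = 534.07 ppm.

C ≈ 534 ppm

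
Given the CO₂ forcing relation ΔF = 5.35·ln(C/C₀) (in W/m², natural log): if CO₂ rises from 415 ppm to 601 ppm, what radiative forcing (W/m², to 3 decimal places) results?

ΔF = 1.981 W/m²

CO₂: 5.35 × ln(601/415) = 5.35 × ln(1.44819) = 5.35 × 0.37031 = 1.9812 W/m².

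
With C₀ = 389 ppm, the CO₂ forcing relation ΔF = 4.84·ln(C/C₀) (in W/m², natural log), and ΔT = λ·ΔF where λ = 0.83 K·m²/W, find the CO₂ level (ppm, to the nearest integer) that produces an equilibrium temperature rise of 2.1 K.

Required forcing: ΔF = ΔT/λ = 2.1/0.83 = 2.5301 W/m².
Then ln(C/389) = ΔF/4.84 = 2.5301/4.84 = 0.52275.
So C = 389 × e^0.52275 = 389 × 1.68666 = 656.11 ppm.

C ≈ 656 ppm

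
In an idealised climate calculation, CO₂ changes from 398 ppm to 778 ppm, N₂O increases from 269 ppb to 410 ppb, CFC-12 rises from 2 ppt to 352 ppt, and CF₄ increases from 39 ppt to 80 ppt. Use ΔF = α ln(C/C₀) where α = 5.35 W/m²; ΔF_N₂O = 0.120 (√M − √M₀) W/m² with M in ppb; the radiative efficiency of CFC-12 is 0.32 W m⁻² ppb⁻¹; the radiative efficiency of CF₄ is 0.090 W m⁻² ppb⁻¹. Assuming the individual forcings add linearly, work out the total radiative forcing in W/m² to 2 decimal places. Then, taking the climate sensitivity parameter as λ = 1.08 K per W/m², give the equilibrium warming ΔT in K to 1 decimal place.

CO₂: 5.35 × ln(778/398) = 5.35 × ln(1.95477) = 5.35 × 0.67027 = 3.5859 W/m².
N₂O: 0.120 × (√410 − √269) = 0.120 × (20.2485 − 16.4012) = 0.120 × 3.8473 = 0.4617 W/m².
CFC-12: Δ = 352 − 2 = 350 ppt = 0.350 ppb; ΔF = 0.32 × 0.350 = 0.1120 W/m².
CF₄: Δ = 80 − 39 = 41 ppt = 0.041 ppb; ΔF = 0.090 × 0.041 = 0.0037 W/m².
Total ΔF = 3.5859 + 0.4617 + 0.1120 + 0.0037 = 4.1633 W/m².
ΔT = λ ΔF = 1.08 × 4.16 = 4.4928 K.

ΔF = 4.16 W/m²; ΔT = 4.5 K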